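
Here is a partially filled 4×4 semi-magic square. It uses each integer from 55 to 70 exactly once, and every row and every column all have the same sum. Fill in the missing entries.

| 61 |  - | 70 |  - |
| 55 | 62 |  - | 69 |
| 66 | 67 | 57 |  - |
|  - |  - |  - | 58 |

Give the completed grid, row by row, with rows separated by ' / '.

61 56 70 63 / 55 62 64 69 / 66 67 57 60 / 68 65 59 58

The entries are 55 through 70, which sum to 1000, so each line sums to 1000/4 = 250.
Using row 2: 55 + 62 + 69 + ? → (2,3) = 250 − 186 = 64.
Using row 3: 66 + 67 + 57 + ? → (3,4) = 250 − 190 = 60.
Column 1: 61 + 55 + 66 + ? = 250, so (4,1) = 68.
Column 3: 70 + 64 + 57 + ? = 250, so (4,3) = 59.
Column 4 needs 250; the known cells sum to 187, so (1,4) = 63.
Row 1: 61 + 70 + 63 + ? = 250, so (1,2) = 56.
The remaining cell in row 4 is (4,2) = 250 − 185 = 65.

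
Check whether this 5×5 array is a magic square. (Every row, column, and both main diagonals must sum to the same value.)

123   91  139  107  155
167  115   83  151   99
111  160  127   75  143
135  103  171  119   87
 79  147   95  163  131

No — column 4 sums to 615 but column 2 sums to 616.

Row 1: 123 + 91 + 139 + 107 + 155 = 615.
Row 2: 167 + 115 + 83 + 151 + 99 = 615.
Row 3: 111 + 160 + 127 + 75 + 143 = 616.
Row 4: 135 + 103 + 171 + 119 + 87 = 615.
Row 5: 79 + 147 + 95 + 163 + 131 = 615.
Column 1: 123 + 167 + 111 + 135 + 79 = 615.
Column 2: 91 + 115 + 160 + 103 + 147 = 616.
Column 3: 139 + 83 + 127 + 171 + 95 = 615.
Column 4: 107 + 151 + 75 + 119 + 163 = 615.
Column 5: 155 + 99 + 143 + 87 + 131 = 615.
Main diagonal: 123 + 115 + 127 + 119 + 131 = 615.
Anti-diagonal: 155 + 151 + 127 + 103 + 79 = 615.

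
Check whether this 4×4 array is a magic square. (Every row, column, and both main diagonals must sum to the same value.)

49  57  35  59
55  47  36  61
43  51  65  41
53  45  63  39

Row 1: 49 + 57 + 35 + 59 = 200.
Row 2: 55 + 47 + 36 + 61 = 199.
Row 3: 43 + 51 + 65 + 41 = 200.
Row 4: 53 + 45 + 63 + 39 = 200.
Column 1: 49 + 55 + 43 + 53 = 200.
Column 2: 57 + 47 + 51 + 45 = 200.
Column 3: 35 + 36 + 65 + 63 = 199.
Column 4: 59 + 61 + 41 + 39 = 200.
Main diagonal: 49 + 47 + 65 + 39 = 200.
Anti-diagonal: 59 + 36 + 51 + 53 = 199.

No — column 2 sums to 200 but anti-diagonal sums to 199.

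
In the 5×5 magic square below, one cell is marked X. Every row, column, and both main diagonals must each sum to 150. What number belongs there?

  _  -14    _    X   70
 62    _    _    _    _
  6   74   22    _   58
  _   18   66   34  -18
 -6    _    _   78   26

Using row 3: 6 + 74 + 22 + 58 + ? → (3,4) = 150 − 160 = -10.
From row 4, 150 − (18 + 66 + 34 + (-18)) gives (4,1) = 50.
Using column 1: 62 + 6 + 50 + (-6) + ? → (1,1) = 150 − 112 = 38.
The remaining cell in column 5 is (2,5) = 150 − 136 = 14.
Main diagonal must total 150; the given cells sum to 120, so (2,2) = 30.
Anti-diagonal: 70 + 22 + 18 + (-6) + ? = 150, so (2,4) = 46.
Row 2 must total 150; the given cells sum to 152, so (2,3) = -2.
Column 2 must total 150; the given cells sum to 108, so (5,2) = 42.
Using column 4: 46 + (-10) + 34 + 78 + ? → (1,4) = 150 − 148 = 2.

2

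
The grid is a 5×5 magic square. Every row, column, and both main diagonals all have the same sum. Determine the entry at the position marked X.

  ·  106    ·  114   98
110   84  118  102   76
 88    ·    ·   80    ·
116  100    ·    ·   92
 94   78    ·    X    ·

Row 2 is complete and sums to 490; that is the magic constant.
Column 1 needs 490; the known cells sum to 408, so (1,1) = 82.
Column 2: 106 + 84 + 100 + 78 + ? = 490, so (3,2) = 122.
Anti-diagonal needs 490; the known cells sum to 394, so (3,3) = 96.
Row 1 needs 490; the known cells sum to 400, so (1,3) = 90.
Row 3: 88 + 122 + 96 + 80 + ? = 490, so (3,5) = 104.
Column 5: 98 + 76 + 104 + 92 + ? = 490, so (5,5) = 120.
Main diagonal must total 490; the given cells sum to 382, so (4,4) = 108.
Row 4 needs 490; the known cells sum to 416, so (4,3) = 74.
Using column 3: 90 + 118 + 96 + 74 + ? → (5,3) = 490 − 378 = 112.
Column 4 needs 490; the known cells sum to 404, so (5,4) = 86.

86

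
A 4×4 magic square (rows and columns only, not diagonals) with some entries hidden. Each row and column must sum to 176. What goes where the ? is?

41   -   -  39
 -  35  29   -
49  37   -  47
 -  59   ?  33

53

Row 3 must total 176; the given cells sum to 133, so (3,3) = 43.
The remaining cell in column 2 is (1,2) = 176 − 131 = 45.
From column 4, 176 − (39 + 47 + 33) gives (2,4) = 57.
From row 1, 176 − (41 + 45 + 39) gives (1,3) = 51.
Row 2 must total 176; the given cells sum to 121, so (2,1) = 55.
Using column 1: 41 + 55 + 49 + ? → (4,1) = 176 − 145 = 31.
The remaining cell in column 3 is (4,3) = 176 − 123 = 53.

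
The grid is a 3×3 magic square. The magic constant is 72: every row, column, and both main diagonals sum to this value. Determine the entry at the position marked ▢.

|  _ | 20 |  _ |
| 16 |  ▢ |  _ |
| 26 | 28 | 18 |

24

From column 1, 72 − (16 + 26) gives (1,1) = 30.
Column 2 needs 72; the known cells sum to 48, so (2,2) = 24.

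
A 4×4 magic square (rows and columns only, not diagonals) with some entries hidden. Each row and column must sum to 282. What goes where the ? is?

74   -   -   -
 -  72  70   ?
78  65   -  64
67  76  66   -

Row 3 needs 282; the known cells sum to 207, so (3,3) = 75.
Using row 4: 67 + 76 + 66 + ? → (4,4) = 282 − 209 = 73.
Using column 1: 74 + 78 + 67 + ? → (2,1) = 282 − 219 = 63.
Column 2 must total 282; the given cells sum to 213, so (1,2) = 69.
Using column 3: 70 + 75 + 66 + ? → (1,3) = 282 − 211 = 71.
From row 1, 282 − (74 + 69 + 71) gives (1,4) = 68.
Row 2 must total 282; the given cells sum to 205, so (2,4) = 77.

77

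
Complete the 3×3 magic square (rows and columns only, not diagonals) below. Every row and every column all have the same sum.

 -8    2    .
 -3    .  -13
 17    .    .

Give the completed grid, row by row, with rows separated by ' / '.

-8 2 12 / -3 22 -13 / 17 -18 7

Column 1 is already complete: -8 + -3 + 17 = 6, so that is the magic constant.
The remaining cell in row 1 is (1,3) = 6 − (-6) = 12.
Row 2: -3 + (-13) + ? = 6, so (2,2) = 22.
Column 2 needs 6; the known cells sum to 24, so (3,2) = -18.
Column 3 needs 6; the known cells sum to -1, so (3,3) = 7.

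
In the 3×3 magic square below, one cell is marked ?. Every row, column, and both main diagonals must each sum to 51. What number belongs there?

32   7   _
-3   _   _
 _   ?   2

27

Row 1: 32 + 7 + ? = 51, so (1,3) = 12.
Using column 1: 32 + (-3) + ? → (3,1) = 51 − 29 = 22.
Column 3 must total 51; the given cells sum to 14, so (2,3) = 37.
Using main diagonal: 32 + 2 + ? → (2,2) = 51 − 34 = 17.
Row 3 must total 51; the given cells sum to 24, so (3,2) = 27.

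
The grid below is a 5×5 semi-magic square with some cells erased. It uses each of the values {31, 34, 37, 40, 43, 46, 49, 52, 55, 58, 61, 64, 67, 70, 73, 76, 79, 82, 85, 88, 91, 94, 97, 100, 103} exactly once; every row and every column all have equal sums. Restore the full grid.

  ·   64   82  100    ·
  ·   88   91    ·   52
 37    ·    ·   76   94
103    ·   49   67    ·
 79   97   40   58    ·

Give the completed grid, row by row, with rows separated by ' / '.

46 64 82 100 43 / 70 88 91 34 52 / 37 55 73 76 94 / 103 31 49 67 85 / 79 97 40 58 61

The 25 entries sum to 1675, so each line sums to 1675/5 = 335.
Row 5 must total 335; the given cells sum to 274, so (5,5) = 61.
Using column 3: 82 + 91 + 49 + 40 + ? → (3,3) = 335 − 262 = 73.
From column 4, 335 − (100 + 76 + 67 + 58) gives (2,4) = 34.
Using row 2: 88 + 91 + 34 + 52 + ? → (2,1) = 335 − 265 = 70.
From row 3, 335 − (37 + 73 + 76 + 94) gives (3,2) = 55.
From column 1, 335 − (70 + 37 + 103 + 79) gives (1,1) = 46.
Column 2 needs 335; the known cells sum to 304, so (4,2) = 31.
From row 1, 335 − (46 + 64 + 82 + 100) gives (1,5) = 43.
Row 4: 103 + 31 + 49 + 67 + ? = 335, so (4,5) = 85.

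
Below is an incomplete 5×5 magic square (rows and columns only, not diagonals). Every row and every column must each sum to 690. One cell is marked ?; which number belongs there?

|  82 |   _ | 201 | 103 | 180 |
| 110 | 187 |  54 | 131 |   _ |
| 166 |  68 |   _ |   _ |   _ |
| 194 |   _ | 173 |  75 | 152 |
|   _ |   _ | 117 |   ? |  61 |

Row 1: 82 + 201 + 103 + 180 + ? = 690, so (1,2) = 124.
From row 2, 690 − (110 + 187 + 54 + 131) gives (2,5) = 208.
From row 4, 690 − (194 + 173 + 75 + 152) gives (4,2) = 96.
Column 1 needs 690; the known cells sum to 552, so (5,1) = 138.
Column 2 must total 690; the given cells sum to 475, so (5,2) = 215.
Using column 3: 201 + 54 + 173 + 117 + ? → (3,3) = 690 − 545 = 145.
From column 5, 690 − (180 + 208 + 152 + 61) gives (3,5) = 89.
Row 3 must total 690; the given cells sum to 468, so (3,4) = 222.
Using row 5: 138 + 215 + 117 + 61 + ? → (5,4) = 690 − 531 = 159.

159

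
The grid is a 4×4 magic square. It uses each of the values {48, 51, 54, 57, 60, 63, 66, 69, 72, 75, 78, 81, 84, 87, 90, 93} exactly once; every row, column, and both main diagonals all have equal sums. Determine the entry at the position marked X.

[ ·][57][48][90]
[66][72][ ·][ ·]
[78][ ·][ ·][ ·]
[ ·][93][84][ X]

The 16 entries sum to 1128, so each line sums to 1128/4 = 282.
Row 1 must total 282; the given cells sum to 195, so (1,1) = 87.
The remaining cell in column 1 is (4,1) = 282 − 231 = 51.
The remaining cell in column 2 is (3,2) = 282 − 222 = 60.
Anti-diagonal: 90 + 60 + 51 + ? = 282, so (2,3) = 81.
Row 2: 66 + 72 + 81 + ? = 282, so (2,4) = 63.
From row 4, 282 − (51 + 93 + 84) gives (4,4) = 54.

54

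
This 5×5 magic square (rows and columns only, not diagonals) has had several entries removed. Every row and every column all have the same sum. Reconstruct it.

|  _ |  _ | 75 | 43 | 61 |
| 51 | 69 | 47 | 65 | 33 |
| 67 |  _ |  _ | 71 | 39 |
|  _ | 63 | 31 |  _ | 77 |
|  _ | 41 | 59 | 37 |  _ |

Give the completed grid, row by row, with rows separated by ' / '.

Row 2 is already complete: 51 + 69 + 47 + 65 + 33 = 265, so that is the magic constant.
The remaining cell in column 3 is (3,3) = 265 − 212 = 53.
Column 4 must total 265; the given cells sum to 216, so (4,4) = 49.
Column 5 must total 265; the given cells sum to 210, so (5,5) = 55.
From row 3, 265 − (67 + 53 + 71 + 39) gives (3,2) = 35.
Row 4 must total 265; the given cells sum to 220, so (4,1) = 45.
Row 5: 41 + 59 + 37 + 55 + ? = 265, so (5,1) = 73.
Column 1 must total 265; the given cells sum to 236, so (1,1) = 29.
Using column 2: 69 + 35 + 63 + 41 + ? → (1,2) = 265 − 208 = 57.

29 57 75 43 61 / 51 69 47 65 33 / 67 35 53 71 39 / 45 63 31 49 77 / 73 41 59 37 55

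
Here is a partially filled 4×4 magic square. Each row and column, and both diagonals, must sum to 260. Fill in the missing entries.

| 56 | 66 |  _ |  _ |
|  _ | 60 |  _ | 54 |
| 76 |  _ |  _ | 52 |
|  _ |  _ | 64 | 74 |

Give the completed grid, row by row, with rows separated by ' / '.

56 66 58 80 / 78 60 68 54 / 76 62 70 52 / 50 72 64 74

Using column 4: 54 + 52 + 74 + ? → (1,4) = 260 − 180 = 80.
Main diagonal: 56 + 60 + 74 + ? = 260, so (3,3) = 70.
Row 1: 56 + 66 + 80 + ? = 260, so (1,3) = 58.
The remaining cell in row 3 is (3,2) = 260 − 198 = 62.
Column 2: 66 + 60 + 62 + ? = 260, so (4,2) = 72.
From column 3, 260 − (58 + 70 + 64) gives (2,3) = 68.
The remaining cell in anti-diagonal is (4,1) = 260 − 210 = 50.
Row 2: 60 + 68 + 54 + ? = 260, so (2,1) = 78.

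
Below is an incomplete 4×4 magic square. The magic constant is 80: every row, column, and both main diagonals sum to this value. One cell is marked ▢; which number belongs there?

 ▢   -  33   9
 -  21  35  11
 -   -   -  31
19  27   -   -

23

Row 2: 21 + 35 + 11 + ? = 80, so (2,1) = 13.
Using column 4: 9 + 11 + 31 + ? → (4,4) = 80 − 51 = 29.
Anti-diagonal must total 80; the given cells sum to 63, so (3,2) = 17.
Row 4 needs 80; the known cells sum to 75, so (4,3) = 5.
Column 2: 21 + 17 + 27 + ? = 80, so (1,2) = 15.
Using column 3: 33 + 35 + 5 + ? → (3,3) = 80 − 73 = 7.
Main diagonal must total 80; the given cells sum to 57, so (1,1) = 23.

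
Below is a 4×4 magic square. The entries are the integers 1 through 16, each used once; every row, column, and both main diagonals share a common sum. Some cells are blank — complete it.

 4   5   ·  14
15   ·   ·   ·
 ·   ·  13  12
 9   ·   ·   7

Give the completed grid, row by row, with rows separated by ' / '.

The entries are 1 through 16, which sum to 136, so each line sums to 136/4 = 34.
Row 1 needs 34; the known cells sum to 23, so (1,3) = 11.
Column 1 must total 34; the given cells sum to 28, so (3,1) = 6.
Column 4 must total 34; the given cells sum to 33, so (2,4) = 1.
Main diagonal needs 34; the known cells sum to 24, so (2,2) = 10.
From row 2, 34 − (15 + 10 + 1) gives (2,3) = 8.
Row 3 must total 34; the given cells sum to 31, so (3,2) = 3.
Using column 2: 5 + 10 + 3 + ? → (4,2) = 34 − 18 = 16.
From column 3, 34 − (11 + 8 + 13) gives (4,3) = 2.

4 5 11 14 / 15 10 8 1 / 6 3 13 12 / 9 16 2 7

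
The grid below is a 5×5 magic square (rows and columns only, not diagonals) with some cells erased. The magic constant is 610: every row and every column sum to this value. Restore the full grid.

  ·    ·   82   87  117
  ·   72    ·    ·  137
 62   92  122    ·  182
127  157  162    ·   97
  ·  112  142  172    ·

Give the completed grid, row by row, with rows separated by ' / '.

147 177 82 87 117 / 167 72 102 132 137 / 62 92 122 152 182 / 127 157 162 67 97 / 107 112 142 172 77

From row 3, 610 − (62 + 92 + 122 + 182) gives (3,4) = 152.
From row 4, 610 − (127 + 157 + 162 + 97) gives (4,4) = 67.
From column 2, 610 − (72 + 92 + 157 + 112) gives (1,2) = 177.
From column 3, 610 − (82 + 122 + 162 + 142) gives (2,3) = 102.
The remaining cell in column 4 is (2,4) = 610 − 478 = 132.
Column 5: 117 + 137 + 182 + 97 + ? = 610, so (5,5) = 77.
Row 1 must total 610; the given cells sum to 463, so (1,1) = 147.
From row 2, 610 − (72 + 102 + 132 + 137) gives (2,1) = 167.
Row 5: 112 + 142 + 172 + 77 + ? = 610, so (5,1) = 107.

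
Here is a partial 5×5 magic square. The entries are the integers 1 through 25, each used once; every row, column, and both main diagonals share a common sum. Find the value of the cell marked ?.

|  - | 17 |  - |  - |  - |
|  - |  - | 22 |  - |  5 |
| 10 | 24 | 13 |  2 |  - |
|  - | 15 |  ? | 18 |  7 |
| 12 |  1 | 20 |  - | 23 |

The entries are 1 through 25, which sum to 325, so each line sums to 325/5 = 65.
Row 3: 10 + 24 + 13 + 2 + ? = 65, so (3,5) = 16.
The remaining cell in row 5 is (5,4) = 65 − 56 = 9.
Column 2: 17 + 24 + 15 + 1 + ? = 65, so (2,2) = 8.
Column 5: 5 + 16 + 7 + 23 + ? = 65, so (1,5) = 14.
From main diagonal, 65 − (8 + 13 + 18 + 23) gives (1,1) = 3.
The remaining cell in anti-diagonal is (2,4) = 65 − 54 = 11.
Row 2 needs 65; the known cells sum to 46, so (2,1) = 19.
Column 1: 3 + 19 + 10 + 12 + ? = 65, so (4,1) = 21.
Column 4 needs 65; the known cells sum to 40, so (1,4) = 25.
The remaining cell in row 1 is (1,3) = 65 − 59 = 6.
Row 4: 21 + 15 + 18 + 7 + ? = 65, so (4,3) = 4.

4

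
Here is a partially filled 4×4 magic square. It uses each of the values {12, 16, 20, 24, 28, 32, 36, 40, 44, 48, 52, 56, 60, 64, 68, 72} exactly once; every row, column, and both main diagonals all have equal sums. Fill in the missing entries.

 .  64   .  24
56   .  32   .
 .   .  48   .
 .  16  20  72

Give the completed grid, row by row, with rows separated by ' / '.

The 16 entries sum to 672, so each line sums to 672/4 = 168.
Using row 4: 16 + 20 + 72 + ? → (4,1) = 168 − 108 = 60.
Using column 3: 32 + 48 + 20 + ? → (1,3) = 168 − 100 = 68.
Anti-diagonal needs 168; the known cells sum to 116, so (3,2) = 52.
From row 1, 168 − (64 + 68 + 24) gives (1,1) = 12.
Column 1 needs 168; the known cells sum to 128, so (3,1) = 40.
Column 2: 64 + 52 + 16 + ? = 168, so (2,2) = 36.
From row 2, 168 − (56 + 36 + 32) gives (2,4) = 44.
Row 3 must total 168; the given cells sum to 140, so (3,4) = 28.

12 64 68 24 / 56 36 32 44 / 40 52 48 28 / 60 16 20 72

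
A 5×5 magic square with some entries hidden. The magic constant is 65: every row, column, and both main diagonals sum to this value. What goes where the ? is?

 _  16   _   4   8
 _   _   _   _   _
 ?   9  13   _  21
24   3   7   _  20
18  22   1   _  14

5

From row 4, 65 − (24 + 3 + 7 + 20) gives (4,4) = 11.
Row 5 must total 65; the given cells sum to 55, so (5,4) = 10.
Using column 2: 16 + 9 + 3 + 22 + ? → (2,2) = 65 − 50 = 15.
Column 5 must total 65; the given cells sum to 63, so (2,5) = 2.
Main diagonal must total 65; the given cells sum to 53, so (1,1) = 12.
Using anti-diagonal: 8 + 13 + 3 + 18 + ? → (2,4) = 65 − 42 = 23.
Using row 1: 12 + 16 + 4 + 8 + ? → (1,3) = 65 − 40 = 25.
Using column 3: 25 + 13 + 7 + 1 + ? → (2,3) = 65 − 46 = 19.
From column 4, 65 − (4 + 23 + 11 + 10) gives (3,4) = 17.
Row 2 must total 65; the given cells sum to 59, so (2,1) = 6.
From row 3, 65 − (9 + 13 + 17 + 21) gives (3,1) = 5.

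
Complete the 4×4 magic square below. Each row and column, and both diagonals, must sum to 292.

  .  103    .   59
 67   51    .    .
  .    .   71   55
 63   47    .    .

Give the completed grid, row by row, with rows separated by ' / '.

Column 2: 103 + 51 + 47 + ? = 292, so (3,2) = 91.
Anti-diagonal: 59 + 91 + 63 + ? = 292, so (2,3) = 79.
From row 2, 292 − (67 + 51 + 79) gives (2,4) = 95.
The remaining cell in row 3 is (3,1) = 292 − 217 = 75.
Using column 1: 67 + 75 + 63 + ? → (1,1) = 292 − 205 = 87.
Column 4 needs 292; the known cells sum to 209, so (4,4) = 83.
Row 1 needs 292; the known cells sum to 249, so (1,3) = 43.
From row 4, 292 − (63 + 47 + 83) gives (4,3) = 99.

87 103 43 59 / 67 51 79 95 / 75 91 71 55 / 63 47 99 83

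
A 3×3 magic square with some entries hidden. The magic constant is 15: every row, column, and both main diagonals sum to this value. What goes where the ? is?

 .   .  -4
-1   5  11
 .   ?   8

From main diagonal, 15 − (5 + 8) gives (1,1) = 2.
Anti-diagonal: -4 + 5 + ? = 15, so (3,1) = 14.
The remaining cell in row 1 is (1,2) = 15 − (-2) = 17.
From row 3, 15 − (14 + 8) gives (3,2) = -7.

-7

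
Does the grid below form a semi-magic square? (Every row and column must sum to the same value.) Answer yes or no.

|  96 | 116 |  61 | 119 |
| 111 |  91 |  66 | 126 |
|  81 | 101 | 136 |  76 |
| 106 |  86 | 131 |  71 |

Row 1: 96 + 116 + 61 + 119 = 392.
Row 2: 111 + 91 + 66 + 126 = 394.
Row 3: 81 + 101 + 136 + 76 = 394.
Row 4: 106 + 86 + 131 + 71 = 394.
Column 1: 96 + 111 + 81 + 106 = 394.
Column 2: 116 + 91 + 101 + 86 = 394.
Column 3: 61 + 66 + 136 + 131 = 394.
Column 4: 119 + 126 + 76 + 71 = 392.

No — row 1 sums to 392 but column 3 sums to 394.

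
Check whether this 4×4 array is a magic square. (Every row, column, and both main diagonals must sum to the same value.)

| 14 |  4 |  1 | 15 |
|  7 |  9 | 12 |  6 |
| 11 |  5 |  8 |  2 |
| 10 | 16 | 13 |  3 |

Row 1: 14 + 4 + 1 + 15 = 34.
Row 2: 7 + 9 + 12 + 6 = 34.
Row 3: 11 + 5 + 8 + 2 = 26.
Row 4: 10 + 16 + 13 + 3 = 42.
Column 1: 14 + 7 + 11 + 10 = 42.
Column 2: 4 + 9 + 5 + 16 = 34.
Column 3: 1 + 12 + 8 + 13 = 34.
Column 4: 15 + 6 + 2 + 3 = 26.
Main diagonal: 14 + 9 + 8 + 3 = 34.
Anti-diagonal: 15 + 12 + 5 + 10 = 42.

No — row 4 sums to 42 but row 1 sums to 34.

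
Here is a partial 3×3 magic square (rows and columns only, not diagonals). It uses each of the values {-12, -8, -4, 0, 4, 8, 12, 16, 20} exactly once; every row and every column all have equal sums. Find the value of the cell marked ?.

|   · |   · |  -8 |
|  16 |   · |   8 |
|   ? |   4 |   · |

The 9 entries sum to 36, so each line sums to 36/3 = 12.
Row 2 must total 12; the given cells sum to 24, so (2,2) = -12.
Column 2 must total 12; the given cells sum to -8, so (1,2) = 20.
Column 3 must total 12; the given cells sum to 0, so (3,3) = 12.
From row 1, 12 − (20 + (-8)) gives (1,1) = 0.
Row 3: 4 + 12 + ? = 12, so (3,1) = -4.

-4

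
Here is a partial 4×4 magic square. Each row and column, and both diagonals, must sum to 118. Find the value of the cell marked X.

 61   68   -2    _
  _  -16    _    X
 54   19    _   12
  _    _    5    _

75

Row 1 needs 118; the known cells sum to 127, so (1,4) = -9.
Row 3 needs 118; the known cells sum to 85, so (3,3) = 33.
The remaining cell in column 2 is (4,2) = 118 − 71 = 47.
From column 3, 118 − (-2 + 33 + 5) gives (2,3) = 82.
Main diagonal: 61 + (-16) + 33 + ? = 118, so (4,4) = 40.
From anti-diagonal, 118 − (-9 + 82 + 19) gives (4,1) = 26.
Using column 1: 61 + 54 + 26 + ? → (2,1) = 118 − 141 = -23.
The remaining cell in column 4 is (2,4) = 118 − 43 = 75.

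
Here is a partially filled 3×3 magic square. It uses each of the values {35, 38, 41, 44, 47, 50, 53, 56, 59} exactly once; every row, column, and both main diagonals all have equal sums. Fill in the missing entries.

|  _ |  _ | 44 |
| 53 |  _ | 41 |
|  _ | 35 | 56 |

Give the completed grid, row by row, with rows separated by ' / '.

38 59 44 / 53 47 41 / 50 35 56

The 9 entries sum to 423, so each line sums to 423/3 = 141.
Row 2 must total 141; the given cells sum to 94, so (2,2) = 47.
The remaining cell in row 3 is (3,1) = 141 − 91 = 50.
From column 1, 141 − (53 + 50) gives (1,1) = 38.
Column 2 must total 141; the given cells sum to 82, so (1,2) = 59.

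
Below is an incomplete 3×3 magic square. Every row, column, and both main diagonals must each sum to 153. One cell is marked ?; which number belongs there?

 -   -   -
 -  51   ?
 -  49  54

47

Row 3: 49 + 54 + ? = 153, so (3,1) = 50.
The remaining cell in column 2 is (1,2) = 153 − 100 = 53.
Main diagonal must total 153; the given cells sum to 105, so (1,1) = 48.
Anti-diagonal: 51 + 50 + ? = 153, so (1,3) = 52.
Column 1 must total 153; the given cells sum to 98, so (2,1) = 55.
From column 3, 153 − (52 + 54) gives (2,3) = 47.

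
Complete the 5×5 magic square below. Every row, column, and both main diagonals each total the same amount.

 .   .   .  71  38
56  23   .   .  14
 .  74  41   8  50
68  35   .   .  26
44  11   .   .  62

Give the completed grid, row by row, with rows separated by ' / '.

Column 5 is already complete: 38 + 14 + 50 + 26 + 62 = 190, so that is the magic constant.
Row 3 must total 190; the given cells sum to 173, so (3,1) = 17.
Using column 1: 56 + 17 + 68 + 44 + ? → (1,1) = 190 − 185 = 5.
Column 2 needs 190; the known cells sum to 143, so (1,2) = 47.
Main diagonal needs 190; the known cells sum to 131, so (4,4) = 59.
Anti-diagonal: 38 + 41 + 35 + 44 + ? = 190, so (2,4) = 32.
Row 1: 5 + 47 + 71 + 38 + ? = 190, so (1,3) = 29.
Row 2 needs 190; the known cells sum to 125, so (2,3) = 65.
From row 4, 190 − (68 + 35 + 59 + 26) gives (4,3) = 2.
Column 3: 29 + 65 + 41 + 2 + ? = 190, so (5,3) = 53.
The remaining cell in column 4 is (5,4) = 190 − 170 = 20.

5 47 29 71 38 / 56 23 65 32 14 / 17 74 41 8 50 / 68 35 2 59 26 / 44 11 53 20 62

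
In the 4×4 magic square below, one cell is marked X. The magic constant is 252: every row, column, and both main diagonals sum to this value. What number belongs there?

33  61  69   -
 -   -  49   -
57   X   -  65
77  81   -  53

37

Row 1: 33 + 61 + 69 + ? = 252, so (1,4) = 89.
The remaining cell in row 4 is (4,3) = 252 − 211 = 41.
The remaining cell in column 1 is (2,1) = 252 − 167 = 85.
From column 3, 252 − (69 + 49 + 41) gives (3,3) = 93.
Column 4 needs 252; the known cells sum to 207, so (2,4) = 45.
From main diagonal, 252 − (33 + 93 + 53) gives (2,2) = 73.
The remaining cell in anti-diagonal is (3,2) = 252 − 215 = 37.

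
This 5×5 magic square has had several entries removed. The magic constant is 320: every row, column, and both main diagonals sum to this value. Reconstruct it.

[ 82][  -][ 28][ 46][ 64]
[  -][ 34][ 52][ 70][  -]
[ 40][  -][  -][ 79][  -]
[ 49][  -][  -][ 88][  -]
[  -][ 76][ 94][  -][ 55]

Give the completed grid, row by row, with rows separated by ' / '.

82 100 28 46 64 / 91 34 52 70 73 / 40 43 61 79 97 / 49 67 85 88 31 / 58 76 94 37 55

The remaining cell in row 1 is (1,2) = 320 − 220 = 100.
Column 4 must total 320; the given cells sum to 283, so (5,4) = 37.
Main diagonal must total 320; the given cells sum to 259, so (3,3) = 61.
Row 5 must total 320; the given cells sum to 262, so (5,1) = 58.
Column 1: 82 + 40 + 49 + 58 + ? = 320, so (2,1) = 91.
The remaining cell in column 3 is (4,3) = 320 − 235 = 85.
Anti-diagonal needs 320; the known cells sum to 253, so (4,2) = 67.
From row 2, 320 − (91 + 34 + 52 + 70) gives (2,5) = 73.
Row 4: 49 + 67 + 85 + 88 + ? = 320, so (4,5) = 31.
From column 2, 320 − (100 + 34 + 67 + 76) gives (3,2) = 43.
Column 5 needs 320; the known cells sum to 223, so (3,5) = 97.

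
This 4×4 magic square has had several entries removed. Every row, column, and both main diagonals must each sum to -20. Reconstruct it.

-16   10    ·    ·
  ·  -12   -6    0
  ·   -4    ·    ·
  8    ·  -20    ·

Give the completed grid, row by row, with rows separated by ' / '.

-16 10 4 -18 / -2 -12 -6 0 / -10 -4 2 -8 / 8 -14 -20 6

From row 2, -20 − (-12 + (-6) + 0) gives (2,1) = -2.
The remaining cell in column 1 is (3,1) = -20 − (-10) = -10.
Using column 2: 10 + (-12) + (-4) + ? → (4,2) = -20 − (-6) = -14.
Anti-diagonal: -6 + (-4) + 8 + ? = -20, so (1,4) = -18.
Row 1 needs -20; the known cells sum to -24, so (1,3) = 4.
Using row 4: 8 + (-14) + (-20) + ? → (4,4) = -20 − (-26) = 6.
Column 3 needs -20; the known cells sum to -22, so (3,3) = 2.
Column 4 needs -20; the known cells sum to -12, so (3,4) = -8.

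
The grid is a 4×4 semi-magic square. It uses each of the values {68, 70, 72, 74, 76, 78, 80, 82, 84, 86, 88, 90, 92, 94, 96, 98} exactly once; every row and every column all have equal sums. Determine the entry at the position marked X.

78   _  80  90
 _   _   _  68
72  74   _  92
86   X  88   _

The 16 entries sum to 1328, so each line sums to 1328/4 = 332.
Using row 1: 78 + 80 + 90 + ? → (1,2) = 332 − 248 = 84.
Row 3: 72 + 74 + 92 + ? = 332, so (3,3) = 94.
Column 1: 78 + 72 + 86 + ? = 332, so (2,1) = 96.
Column 3 needs 332; the known cells sum to 262, so (2,3) = 70.
Using column 4: 90 + 68 + 92 + ? → (4,4) = 332 − 250 = 82.
Using row 2: 96 + 70 + 68 + ? → (2,2) = 332 − 234 = 98.
Using row 4: 86 + 88 + 82 + ? → (4,2) = 332 − 256 = 76.

76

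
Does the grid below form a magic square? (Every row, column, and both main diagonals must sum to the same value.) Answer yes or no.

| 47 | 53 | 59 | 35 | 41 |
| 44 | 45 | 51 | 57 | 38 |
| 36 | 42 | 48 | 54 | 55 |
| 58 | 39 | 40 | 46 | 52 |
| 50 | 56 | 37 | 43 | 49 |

Row 1: 47 + 53 + 59 + 35 + 41 = 235.
Row 2: 44 + 45 + 51 + 57 + 38 = 235.
Row 3: 36 + 42 + 48 + 54 + 55 = 235.
Row 4: 58 + 39 + 40 + 46 + 52 = 235.
Row 5: 50 + 56 + 37 + 43 + 49 = 235.
Column 1: 47 + 44 + 36 + 58 + 50 = 235.
Column 2: 53 + 45 + 42 + 39 + 56 = 235.
Column 3: 59 + 51 + 48 + 40 + 37 = 235.
Column 4: 35 + 57 + 54 + 46 + 43 = 235.
Column 5: 41 + 38 + 55 + 52 + 49 = 235.
Main diagonal: 47 + 45 + 48 + 46 + 49 = 235.
Anti-diagonal: 41 + 57 + 48 + 39 + 50 = 235.
All lines sum to 235.

Yes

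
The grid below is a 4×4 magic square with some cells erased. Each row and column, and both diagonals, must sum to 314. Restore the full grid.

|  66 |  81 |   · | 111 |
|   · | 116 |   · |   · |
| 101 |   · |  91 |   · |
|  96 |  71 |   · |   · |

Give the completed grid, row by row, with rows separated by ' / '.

66 81 56 111 / 51 116 61 86 / 101 46 91 76 / 96 71 106 41

Using row 1: 66 + 81 + 111 + ? → (1,3) = 314 − 258 = 56.
Column 1 must total 314; the given cells sum to 263, so (2,1) = 51.
Column 2 needs 314; the known cells sum to 268, so (3,2) = 46.
From main diagonal, 314 − (66 + 116 + 91) gives (4,4) = 41.
Anti-diagonal must total 314; the given cells sum to 253, so (2,3) = 61.
Row 2 needs 314; the known cells sum to 228, so (2,4) = 86.
Row 3 needs 314; the known cells sum to 238, so (3,4) = 76.
Row 4: 96 + 71 + 41 + ? = 314, so (4,3) = 106.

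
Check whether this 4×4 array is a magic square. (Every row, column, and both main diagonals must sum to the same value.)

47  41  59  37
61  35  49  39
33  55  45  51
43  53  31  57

Yes

Row 1: 47 + 41 + 59 + 37 = 184.
Row 2: 61 + 35 + 49 + 39 = 184.
Row 3: 33 + 55 + 45 + 51 = 184.
Row 4: 43 + 53 + 31 + 57 = 184.
Column 1: 47 + 61 + 33 + 43 = 184.
Column 2: 41 + 35 + 55 + 53 = 184.
Column 3: 59 + 49 + 45 + 31 = 184.
Column 4: 37 + 39 + 51 + 57 = 184.
Main diagonal: 47 + 35 + 45 + 57 = 184.
Anti-diagonal: 37 + 49 + 55 + 43 = 184.
All lines sum to 184.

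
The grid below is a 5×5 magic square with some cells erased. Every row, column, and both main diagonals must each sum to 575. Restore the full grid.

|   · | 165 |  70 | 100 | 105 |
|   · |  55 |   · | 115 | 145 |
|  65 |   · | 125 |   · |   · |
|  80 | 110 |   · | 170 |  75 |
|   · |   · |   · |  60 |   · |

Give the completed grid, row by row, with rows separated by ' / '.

135 165 70 100 105 / 175 55 85 115 145 / 65 95 125 130 160 / 80 110 140 170 75 / 120 150 155 60 90

The remaining cell in row 1 is (1,1) = 575 − 440 = 135.
The remaining cell in row 4 is (4,3) = 575 − 435 = 140.
Column 4: 100 + 115 + 170 + 60 + ? = 575, so (3,4) = 130.
The remaining cell in main diagonal is (5,5) = 575 − 485 = 90.
Anti-diagonal must total 575; the given cells sum to 455, so (5,1) = 120.
Using column 1: 135 + 65 + 80 + 120 + ? → (2,1) = 575 − 400 = 175.
The remaining cell in column 5 is (3,5) = 575 − 415 = 160.
Row 2 needs 575; the known cells sum to 490, so (2,3) = 85.
Row 3 must total 575; the given cells sum to 480, so (3,2) = 95.
Column 2 must total 575; the given cells sum to 425, so (5,2) = 150.
Using column 3: 70 + 85 + 125 + 140 + ? → (5,3) = 575 − 420 = 155.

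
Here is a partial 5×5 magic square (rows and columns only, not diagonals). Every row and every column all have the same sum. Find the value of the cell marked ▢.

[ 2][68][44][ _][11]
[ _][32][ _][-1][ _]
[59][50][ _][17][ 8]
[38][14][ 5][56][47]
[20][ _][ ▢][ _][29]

62

Row 4 is complete and sums to 160; that is the magic constant.
The remaining cell in row 1 is (1,4) = 160 − 125 = 35.
Using row 3: 59 + 50 + 17 + 8 + ? → (3,3) = 160 − 134 = 26.
From column 1, 160 − (2 + 59 + 38 + 20) gives (2,1) = 41.
From column 2, 160 − (68 + 32 + 50 + 14) gives (5,2) = -4.
Column 4 must total 160; the given cells sum to 107, so (5,4) = 53.
Column 5 needs 160; the known cells sum to 95, so (2,5) = 65.
Row 2 must total 160; the given cells sum to 137, so (2,3) = 23.
Row 5 needs 160; the known cells sum to 98, so (5,3) = 62.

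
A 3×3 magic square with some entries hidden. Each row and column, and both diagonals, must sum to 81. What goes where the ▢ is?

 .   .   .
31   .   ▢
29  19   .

Using row 3: 29 + 19 + ? → (3,3) = 81 − 48 = 33.
Using column 1: 31 + 29 + ? → (1,1) = 81 − 60 = 21.
Using main diagonal: 21 + 33 + ? → (2,2) = 81 − 54 = 27.
Anti-diagonal must total 81; the given cells sum to 56, so (1,3) = 25.
Using row 1: 21 + 25 + ? → (1,2) = 81 − 46 = 35.
Row 2 needs 81; the known cells sum to 58, so (2,3) = 23.

23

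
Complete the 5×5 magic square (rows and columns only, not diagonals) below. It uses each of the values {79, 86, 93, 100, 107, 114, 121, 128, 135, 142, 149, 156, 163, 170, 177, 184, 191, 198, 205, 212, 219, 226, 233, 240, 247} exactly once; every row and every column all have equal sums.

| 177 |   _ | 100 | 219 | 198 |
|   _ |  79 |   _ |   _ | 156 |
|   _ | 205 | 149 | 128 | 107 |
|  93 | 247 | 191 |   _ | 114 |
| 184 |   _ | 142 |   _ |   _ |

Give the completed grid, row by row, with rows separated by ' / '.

The 25 entries sum to 4075, so each line sums to 4075/5 = 815.
Row 1 must total 815; the given cells sum to 694, so (1,2) = 121.
From row 3, 815 − (205 + 149 + 128 + 107) gives (3,1) = 226.
Row 4 must total 815; the given cells sum to 645, so (4,4) = 170.
The remaining cell in column 1 is (2,1) = 815 − 680 = 135.
Column 2: 121 + 79 + 205 + 247 + ? = 815, so (5,2) = 163.
The remaining cell in column 3 is (2,3) = 815 − 582 = 233.
Column 5 must total 815; the given cells sum to 575, so (5,5) = 240.
Row 2 must total 815; the given cells sum to 603, so (2,4) = 212.
Row 5: 184 + 163 + 142 + 240 + ? = 815, so (5,4) = 86.

177 121 100 219 198 / 135 79 233 212 156 / 226 205 149 128 107 / 93 247 191 170 114 / 184 163 142 86 240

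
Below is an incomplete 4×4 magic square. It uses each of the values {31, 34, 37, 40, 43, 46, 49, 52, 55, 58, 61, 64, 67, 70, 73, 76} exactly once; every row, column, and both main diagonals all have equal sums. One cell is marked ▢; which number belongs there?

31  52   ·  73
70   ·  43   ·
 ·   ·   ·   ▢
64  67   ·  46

The 16 entries sum to 856, so each line sums to 856/4 = 214.
Row 1 must total 214; the given cells sum to 156, so (1,3) = 58.
Row 4 must total 214; the given cells sum to 177, so (4,3) = 37.
Using column 1: 31 + 70 + 64 + ? → (3,1) = 214 − 165 = 49.
From column 3, 214 − (58 + 43 + 37) gives (3,3) = 76.
From main diagonal, 214 − (31 + 76 + 46) gives (2,2) = 61.
From anti-diagonal, 214 − (73 + 43 + 64) gives (3,2) = 34.
Using row 2: 70 + 61 + 43 + ? → (2,4) = 214 − 174 = 40.
Row 3 must total 214; the given cells sum to 159, so (3,4) = 55.

55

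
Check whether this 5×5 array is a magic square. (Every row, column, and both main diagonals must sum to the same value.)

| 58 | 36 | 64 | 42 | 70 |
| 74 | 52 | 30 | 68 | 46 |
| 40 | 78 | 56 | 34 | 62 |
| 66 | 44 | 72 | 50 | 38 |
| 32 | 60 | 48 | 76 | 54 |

Yes

Row 1: 58 + 36 + 64 + 42 + 70 = 270.
Row 2: 74 + 52 + 30 + 68 + 46 = 270.
Row 3: 40 + 78 + 56 + 34 + 62 = 270.
Row 4: 66 + 44 + 72 + 50 + 38 = 270.
Row 5: 32 + 60 + 48 + 76 + 54 = 270.
Column 1: 58 + 74 + 40 + 66 + 32 = 270.
Column 2: 36 + 52 + 78 + 44 + 60 = 270.
Column 3: 64 + 30 + 56 + 72 + 48 = 270.
Column 4: 42 + 68 + 34 + 50 + 76 = 270.
Column 5: 70 + 46 + 62 + 38 + 54 = 270.
Main diagonal: 58 + 52 + 56 + 50 + 54 = 270.
Anti-diagonal: 70 + 68 + 56 + 44 + 32 = 270.
All lines sum to 270.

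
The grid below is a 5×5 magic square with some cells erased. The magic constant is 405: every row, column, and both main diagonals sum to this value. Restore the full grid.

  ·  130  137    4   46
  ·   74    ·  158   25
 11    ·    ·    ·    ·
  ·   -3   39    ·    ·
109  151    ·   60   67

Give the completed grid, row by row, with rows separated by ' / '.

Row 1 must total 405; the given cells sum to 317, so (1,1) = 88.
The remaining cell in row 5 is (5,3) = 405 − 387 = 18.
Column 2 must total 405; the given cells sum to 352, so (3,2) = 53.
The remaining cell in anti-diagonal is (3,3) = 405 − 310 = 95.
Column 3 needs 405; the known cells sum to 289, so (2,3) = 116.
Main diagonal: 88 + 74 + 95 + 67 + ? = 405, so (4,4) = 81.
Row 2 must total 405; the given cells sum to 373, so (2,1) = 32.
Using column 1: 88 + 32 + 11 + 109 + ? → (4,1) = 405 − 240 = 165.
Column 4: 4 + 158 + 81 + 60 + ? = 405, so (3,4) = 102.
Row 3 must total 405; the given cells sum to 261, so (3,5) = 144.
Row 4 needs 405; the known cells sum to 282, so (4,5) = 123.

88 130 137 4 46 / 32 74 116 158 25 / 11 53 95 102 144 / 165 -3 39 81 123 / 109 151 18 60 67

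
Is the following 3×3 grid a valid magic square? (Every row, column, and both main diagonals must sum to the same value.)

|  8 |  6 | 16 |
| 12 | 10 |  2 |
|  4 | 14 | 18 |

Row 1: 8 + 6 + 16 = 30.
Row 2: 12 + 10 + 2 = 24.
Row 3: 4 + 14 + 18 = 36.
Column 1: 8 + 12 + 4 = 24.
Column 2: 6 + 10 + 14 = 30.
Column 3: 16 + 2 + 18 = 36.
Main diagonal: 8 + 10 + 18 = 36.
Anti-diagonal: 16 + 10 + 4 = 30.

No — column 3 sums to 36 but row 2 sums to 24.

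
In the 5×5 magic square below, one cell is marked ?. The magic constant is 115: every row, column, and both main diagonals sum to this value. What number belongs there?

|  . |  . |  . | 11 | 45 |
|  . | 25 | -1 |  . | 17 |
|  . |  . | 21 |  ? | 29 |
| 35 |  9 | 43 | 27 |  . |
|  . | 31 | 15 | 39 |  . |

5

Row 4 must total 115; the given cells sum to 114, so (4,5) = 1.
Using column 3: -1 + 21 + 43 + 15 + ? → (1,3) = 115 − 78 = 37.
Column 5: 45 + 17 + 29 + 1 + ? = 115, so (5,5) = 23.
From main diagonal, 115 − (25 + 21 + 27 + 23) gives (1,1) = 19.
Row 1: 19 + 37 + 11 + 45 + ? = 115, so (1,2) = 3.
The remaining cell in row 5 is (5,1) = 115 − 108 = 7.
From column 2, 115 − (3 + 25 + 9 + 31) gives (3,2) = 47.
Anti-diagonal must total 115; the given cells sum to 82, so (2,4) = 33.
Using row 2: 25 + (-1) + 33 + 17 + ? → (2,1) = 115 − 74 = 41.
Using column 1: 19 + 41 + 35 + 7 + ? → (3,1) = 115 − 102 = 13.
Column 4: 11 + 33 + 27 + 39 + ? = 115, so (3,4) = 5.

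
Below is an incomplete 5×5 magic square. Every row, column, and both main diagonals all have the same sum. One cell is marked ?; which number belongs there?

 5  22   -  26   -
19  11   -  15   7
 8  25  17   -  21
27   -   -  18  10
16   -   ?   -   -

20

Column 1 is complete and sums to 75; that is the magic constant.
From row 2, 75 − (19 + 11 + 15 + 7) gives (2,3) = 23.
The remaining cell in row 3 is (3,4) = 75 − 71 = 4.
The remaining cell in column 4 is (5,4) = 75 − 63 = 12.
The remaining cell in main diagonal is (5,5) = 75 − 51 = 24.
Using column 5: 7 + 21 + 10 + 24 + ? → (1,5) = 75 − 62 = 13.
Anti-diagonal: 13 + 15 + 17 + 16 + ? = 75, so (4,2) = 14.
Row 1 must total 75; the given cells sum to 66, so (1,3) = 9.
Using row 4: 27 + 14 + 18 + 10 + ? → (4,3) = 75 − 69 = 6.
Using column 2: 22 + 11 + 25 + 14 + ? → (5,2) = 75 − 72 = 3.
The remaining cell in column 3 is (5,3) = 75 − 55 = 20.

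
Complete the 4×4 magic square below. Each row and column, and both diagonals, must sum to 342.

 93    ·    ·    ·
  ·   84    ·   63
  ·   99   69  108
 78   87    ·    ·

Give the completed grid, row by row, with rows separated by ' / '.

Row 3: 99 + 69 + 108 + ? = 342, so (3,1) = 66.
Using column 1: 93 + 66 + 78 + ? → (2,1) = 342 − 237 = 105.
Using column 2: 84 + 99 + 87 + ? → (1,2) = 342 − 270 = 72.
From main diagonal, 342 − (93 + 84 + 69) gives (4,4) = 96.
Row 2 must total 342; the given cells sum to 252, so (2,3) = 90.
Row 4 needs 342; the known cells sum to 261, so (4,3) = 81.
The remaining cell in column 3 is (1,3) = 342 − 240 = 102.
Column 4 must total 342; the given cells sum to 267, so (1,4) = 75.

93 72 102 75 / 105 84 90 63 / 66 99 69 108 / 78 87 81 96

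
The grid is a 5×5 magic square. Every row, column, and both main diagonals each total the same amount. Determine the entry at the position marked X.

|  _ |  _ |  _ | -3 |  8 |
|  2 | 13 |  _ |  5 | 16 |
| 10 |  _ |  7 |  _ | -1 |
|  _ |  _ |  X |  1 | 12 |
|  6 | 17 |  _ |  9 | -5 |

15

Column 5 is complete and sums to 30; that is the magic constant.
From row 2, 30 − (2 + 13 + 5 + 16) gives (2,3) = -6.
Using row 5: 6 + 17 + 9 + (-5) + ? → (5,3) = 30 − 27 = 3.
Using column 4: -3 + 5 + 1 + 9 + ? → (3,4) = 30 − 12 = 18.
Main diagonal needs 30; the known cells sum to 16, so (1,1) = 14.
Anti-diagonal must total 30; the given cells sum to 26, so (4,2) = 4.
Using row 3: 10 + 7 + 18 + (-1) + ? → (3,2) = 30 − 34 = -4.
The remaining cell in column 1 is (4,1) = 30 − 32 = -2.
Using column 2: 13 + (-4) + 4 + 17 + ? → (1,2) = 30 − 30 = 0.
Row 1: 14 + 0 + (-3) + 8 + ? = 30, so (1,3) = 11.
The remaining cell in row 4 is (4,3) = 30 − 15 = 15.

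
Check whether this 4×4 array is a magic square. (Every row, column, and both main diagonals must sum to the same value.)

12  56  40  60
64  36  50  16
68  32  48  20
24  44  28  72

Row 1: 12 + 56 + 40 + 60 = 168.
Row 2: 64 + 36 + 50 + 16 = 166.
Row 3: 68 + 32 + 48 + 20 = 168.
Row 4: 24 + 44 + 28 + 72 = 168.
Column 1: 12 + 64 + 68 + 24 = 168.
Column 2: 56 + 36 + 32 + 44 = 168.
Column 3: 40 + 50 + 48 + 28 = 166.
Column 4: 60 + 16 + 20 + 72 = 168.
Main diagonal: 12 + 36 + 48 + 72 = 168.
Anti-diagonal: 60 + 50 + 32 + 24 = 166.

No — row 3 sums to 168 but row 2 sums to 166.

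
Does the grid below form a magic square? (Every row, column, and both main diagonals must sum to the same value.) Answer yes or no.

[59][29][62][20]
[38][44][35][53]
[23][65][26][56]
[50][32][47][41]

Row 1: 59 + 29 + 62 + 20 = 170.
Row 2: 38 + 44 + 35 + 53 = 170.
Row 3: 23 + 65 + 26 + 56 = 170.
Row 4: 50 + 32 + 47 + 41 = 170.
Column 1: 59 + 38 + 23 + 50 = 170.
Column 2: 29 + 44 + 65 + 32 = 170.
Column 3: 62 + 35 + 26 + 47 = 170.
Column 4: 20 + 53 + 56 + 41 = 170.
Main diagonal: 59 + 44 + 26 + 41 = 170.
Anti-diagonal: 20 + 35 + 65 + 50 = 170.
All lines sum to 170.

Yes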